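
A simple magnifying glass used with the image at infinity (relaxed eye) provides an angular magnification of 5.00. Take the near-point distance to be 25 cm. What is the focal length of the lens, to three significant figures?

For the image at infinity, M = D/f.
f = D/M = 25/5.0 = 5.000 cm.

5.00 cm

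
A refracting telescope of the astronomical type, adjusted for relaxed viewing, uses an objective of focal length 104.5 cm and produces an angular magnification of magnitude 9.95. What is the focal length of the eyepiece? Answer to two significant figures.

|M| = f_obj/f_eye, so f_eye = f_obj/|M| = 104.5/9.95 = 10.503 cm.

11 cm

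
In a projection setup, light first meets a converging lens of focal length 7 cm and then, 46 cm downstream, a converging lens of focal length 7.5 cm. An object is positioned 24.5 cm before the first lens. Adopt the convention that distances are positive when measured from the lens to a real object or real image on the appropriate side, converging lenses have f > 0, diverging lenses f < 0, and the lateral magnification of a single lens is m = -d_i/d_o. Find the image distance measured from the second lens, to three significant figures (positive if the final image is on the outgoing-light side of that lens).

First lens: d_i1 = 1/(1/7 - 1/24.5) = 9.800 cm.
The intermediate image is 9.800 cm to the right of lens 1, so d_o2 = L - d_i1 = 46 - 9.800 = 36.200 cm.
Second lens: d_i2 = 1/(1/7.5 - 1/(36.200)) = 9.460 cm.

9.46 cm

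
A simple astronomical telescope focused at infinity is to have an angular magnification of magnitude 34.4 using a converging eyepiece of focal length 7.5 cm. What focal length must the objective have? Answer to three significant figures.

258 cm

|M| = f_obj/|f_eye|, so f_obj = |M| x |f_eye| = 34.4 x 7.5 = 258.000 cm.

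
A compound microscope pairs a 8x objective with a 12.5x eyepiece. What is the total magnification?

100

The overall magnification of a compound microscope is the product of the objective and eyepiece magnifications:
M = M_obj x M_eye = 8 x 12.5 = 100.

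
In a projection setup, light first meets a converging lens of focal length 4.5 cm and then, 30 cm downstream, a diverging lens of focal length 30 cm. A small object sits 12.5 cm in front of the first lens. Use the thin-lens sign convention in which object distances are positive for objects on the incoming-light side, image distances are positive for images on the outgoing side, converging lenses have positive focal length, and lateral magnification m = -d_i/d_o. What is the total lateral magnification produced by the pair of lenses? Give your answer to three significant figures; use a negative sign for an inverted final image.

-0.319

First lens: d_i1 = 1/(1/4.5 - 1/12.5) = 7.031 cm.
m_1 = -(7.031)/12.5 = -0.5625.
Object distance for lens 2: d_o2 = 30 - 7.031 = 22.969 cm.
Second lens: d_i2 = 1/(1/(-30) - 1/(22.969)) = -13.009 cm.
m_2 = -(-13.009)/(22.969) = 0.5664.
The system's lateral magnification is m_1 m_2 = (-0.5625)(0.5664) = -0.3186.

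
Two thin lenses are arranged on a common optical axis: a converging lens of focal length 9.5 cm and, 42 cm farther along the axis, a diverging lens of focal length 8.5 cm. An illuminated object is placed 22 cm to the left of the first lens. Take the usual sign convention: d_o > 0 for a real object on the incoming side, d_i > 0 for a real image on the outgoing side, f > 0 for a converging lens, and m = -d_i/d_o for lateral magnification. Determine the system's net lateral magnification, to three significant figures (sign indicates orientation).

-0.191

Lens 1: 1/d_i1 = 1/f_1 - 1/d_o1 = 1/9.5 - 1/22 = 0.05981 cm^-1, so d_i1 = 16.720 cm.
m_1 = -(16.720)/22 = -0.7600.
That image sits 25.280 cm in front of the second lens, so d_o2 = 25.280 cm.
Lens 2: 1/d_i2 = 1/f_2 - 1/d_o2 = 1/(-8.5) - 1/(25.280) = -0.15720 cm^-1, so d_i2 = -6.361 cm.
m_2 = -(-6.361)/(25.280) = 0.2516.
Total m = m_1 x m_2 = (-0.7600)(0.2516) = -0.1912.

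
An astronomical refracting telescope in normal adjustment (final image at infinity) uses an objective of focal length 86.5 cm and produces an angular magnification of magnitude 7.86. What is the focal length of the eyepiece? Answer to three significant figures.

|M| = f_obj/f_eye, so f_eye = f_obj/|M| = 86.5/7.86 = 11.005 cm.

11.0 cm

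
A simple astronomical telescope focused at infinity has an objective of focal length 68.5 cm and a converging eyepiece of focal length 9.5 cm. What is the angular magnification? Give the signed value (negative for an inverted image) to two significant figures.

M = -f_obj/f_eye = -68.5/(9.5) = -7.211.

-7.2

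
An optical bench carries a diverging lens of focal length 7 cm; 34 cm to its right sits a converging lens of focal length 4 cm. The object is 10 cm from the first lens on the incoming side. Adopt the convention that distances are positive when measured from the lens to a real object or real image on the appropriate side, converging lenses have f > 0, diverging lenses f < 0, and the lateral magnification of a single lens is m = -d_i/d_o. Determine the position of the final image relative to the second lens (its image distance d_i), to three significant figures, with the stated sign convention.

Applying the thin-lens equation to the first lens, 1/(-7) = 1/10 + 1/d_i1, which gives d_i1 = -4.118 cm.
With d_i1 < 0 the first image is virtual and lies on the object side; the object distance for lens 2 is d_o2 = 34 - (-4.118) = 38.118 cm.
Applying the thin-lens equation again with f_2 = 4 cm and d_o2 = 38.118 cm gives d_i2 = 4.469 cm.

4.47 cm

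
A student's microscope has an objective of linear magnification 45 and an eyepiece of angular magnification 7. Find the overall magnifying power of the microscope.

315

The overall magnification of a compound microscope is the product of the objective and eyepiece magnifications:
M = M_obj x M_eye = 45 x 7 = 315.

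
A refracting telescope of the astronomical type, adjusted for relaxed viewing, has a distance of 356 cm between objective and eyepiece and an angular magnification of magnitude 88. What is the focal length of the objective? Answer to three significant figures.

352 cm

In normal adjustment the tube length equals f_obj + f_eye and |M| = f_obj/f_eye.
So f_obj = 88 f_eye and 88 f_eye + f_eye = 356 cm, giving f_eye = 356/89 = 4.000 cm and f_obj = 352.000 cm.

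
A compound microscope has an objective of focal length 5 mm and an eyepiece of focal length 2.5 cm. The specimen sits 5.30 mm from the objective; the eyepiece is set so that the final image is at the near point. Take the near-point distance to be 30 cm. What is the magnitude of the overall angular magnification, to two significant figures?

Convert to cm: f_obj = 5 mm = 0.5 cm; d_o = 5.30 mm = 0.53 cm.
Objective: 1/d_i = 1/f_obj - 1/d_o = 1/0.5 - 1/0.53 = 0.11321 cm^-1, so d_i = 8.833 cm.
m_obj = -d_i/d_o = -8.833/0.53 = -16.667.
Eyepiece angular magnification (image at near point): M_eye = 1 + D/f_e = 1 + 30/2.5 = 13.000.
Overall M = m_obj x M_eye = (-16.667)(13.000) = -216.67.
|M| = 216.67.

220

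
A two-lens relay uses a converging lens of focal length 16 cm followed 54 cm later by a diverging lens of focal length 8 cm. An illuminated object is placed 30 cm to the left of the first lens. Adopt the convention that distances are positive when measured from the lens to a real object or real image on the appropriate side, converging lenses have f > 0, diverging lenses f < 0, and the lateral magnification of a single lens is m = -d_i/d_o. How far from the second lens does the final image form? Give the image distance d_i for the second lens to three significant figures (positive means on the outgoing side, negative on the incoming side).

First lens: d_i1 = 1/(1/16 - 1/30) = 34.286 cm.
That image sits 19.714 cm in front of the second lens, so d_o2 = 19.714 cm.
Second lens: d_i2 = 1/(1/(-8) - 1/(19.714)) = -5.691 cm.

-5.69 cm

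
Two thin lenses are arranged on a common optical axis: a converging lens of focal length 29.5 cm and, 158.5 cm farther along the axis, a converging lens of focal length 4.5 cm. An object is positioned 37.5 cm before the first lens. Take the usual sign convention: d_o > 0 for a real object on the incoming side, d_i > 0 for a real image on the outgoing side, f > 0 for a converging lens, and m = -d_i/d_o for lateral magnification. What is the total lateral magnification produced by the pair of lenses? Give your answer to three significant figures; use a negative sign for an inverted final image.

First lens: d_i1 = 1/(1/29.5 - 1/37.5) = 138.281 cm.
m_1 = -(138.281)/37.5 = -3.6875.
That image sits 20.219 cm in front of the second lens, so d_o2 = 20.219 cm.
Second lens: d_i2 = 1/(1/4.5 - 1/(20.219)) = 5.788 cm.
m_2 = -(5.788)/(20.219) = -0.2863.
Total m = m_1 x m_2 = (-3.6875)(-0.2863) = 1.0557.

1.06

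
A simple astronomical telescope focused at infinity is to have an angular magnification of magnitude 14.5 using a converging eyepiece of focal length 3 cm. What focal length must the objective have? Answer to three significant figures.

|M| = f_obj/|f_eye|, so f_obj = |M| x |f_eye| = 14.5 x 3 = 43.500 cm.

43.5 cm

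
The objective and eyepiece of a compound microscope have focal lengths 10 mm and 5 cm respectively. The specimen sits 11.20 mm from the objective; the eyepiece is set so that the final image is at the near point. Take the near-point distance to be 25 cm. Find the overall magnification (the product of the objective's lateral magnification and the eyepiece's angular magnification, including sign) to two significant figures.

Convert to cm: f_obj = 10 mm = 1 cm; d_o = 11.20 mm = 1.12 cm.
Objective: 1/d_i = 1/f_obj - 1/d_o = 1/1 - 1/1.12 = 0.10714 cm^-1, so d_i = 9.333 cm.
m_obj = -d_i/d_o = -9.333/1.12 = -8.333.
Eyepiece angular magnification (image at near point): M_eye = 1 + D/f_e = 1 + 25/5 = 6.000.
Overall M = m_obj x M_eye = (-8.333)(6.000) = -50.00.

-50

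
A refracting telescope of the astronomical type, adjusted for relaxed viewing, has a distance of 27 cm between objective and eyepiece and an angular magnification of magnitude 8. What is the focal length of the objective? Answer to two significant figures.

In normal adjustment the tube length equals f_obj + f_eye and |M| = f_obj/f_eye.
So f_obj = 8 f_eye and 8 f_eye + f_eye = 27 cm, giving f_eye = 27/9 = 3.000 cm and f_obj = 24.000 cm.

24 cm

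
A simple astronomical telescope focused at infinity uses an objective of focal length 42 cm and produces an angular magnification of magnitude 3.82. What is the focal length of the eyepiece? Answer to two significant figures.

11 cm

|M| = f_obj/f_eye, so f_eye = f_obj/|M| = 42/3.82 = 10.995 cm.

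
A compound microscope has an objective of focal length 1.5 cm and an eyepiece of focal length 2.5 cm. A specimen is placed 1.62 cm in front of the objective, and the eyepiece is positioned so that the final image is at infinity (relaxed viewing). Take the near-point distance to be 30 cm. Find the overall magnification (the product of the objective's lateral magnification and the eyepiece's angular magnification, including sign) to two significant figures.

Objective: 1/d_i = 1/f_obj - 1/d_o = 1/1.5 - 1/1.62 = 0.04938 cm^-1, so d_i = 20.250 cm.
m_obj = -d_i/d_o = -20.250/1.62 = -12.500.
Eyepiece angular magnification (image at infinity): M_eye = D/f_e = 30/2.5 = 12.000.
Overall M = m_obj x M_eye = (-12.500)(12.000) = -150.00.

-150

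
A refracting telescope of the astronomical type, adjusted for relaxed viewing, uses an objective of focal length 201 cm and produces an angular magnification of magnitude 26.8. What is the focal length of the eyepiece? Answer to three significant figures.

7.50 cm

|M| = f_obj/f_eye, so f_eye = f_obj/|M| = 201/26.8 = 7.500 cm.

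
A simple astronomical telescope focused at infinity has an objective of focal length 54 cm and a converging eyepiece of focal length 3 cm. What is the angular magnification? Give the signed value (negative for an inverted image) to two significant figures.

-18

M = -f_obj/f_eye = -54/(3) = -18.000.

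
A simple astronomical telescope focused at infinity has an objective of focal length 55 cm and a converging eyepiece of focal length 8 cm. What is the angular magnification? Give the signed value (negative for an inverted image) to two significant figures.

M = -f_obj/f_eye = -55/(8) = -6.875.

-6.9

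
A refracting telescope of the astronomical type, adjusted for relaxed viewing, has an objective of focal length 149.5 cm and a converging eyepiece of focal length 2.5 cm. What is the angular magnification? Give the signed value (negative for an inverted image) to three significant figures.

M = -f_obj/f_eye = -149.5/(2.5) = -59.800.

-59.8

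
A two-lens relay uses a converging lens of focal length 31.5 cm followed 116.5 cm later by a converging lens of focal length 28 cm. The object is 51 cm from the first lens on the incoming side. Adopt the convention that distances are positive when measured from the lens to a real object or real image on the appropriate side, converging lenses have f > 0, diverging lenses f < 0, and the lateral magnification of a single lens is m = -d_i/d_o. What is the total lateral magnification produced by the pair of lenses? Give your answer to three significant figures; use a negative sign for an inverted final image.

7.40

First lens: d_i1 = 1/(1/31.5 - 1/51) = 82.385 cm.
m_1 = -(82.385)/51 = -1.6154.
Object distance for lens 2: d_o2 = 116.5 - 82.385 = 34.115 cm.
Second lens: d_i2 = 1/(1/28 - 1/(34.115)) = 156.201 cm.
m_2 = -(156.201)/(34.115) = -4.5786.
The system's lateral magnification is m_1 m_2 = (-1.6154)(-4.5786) = 7.3962.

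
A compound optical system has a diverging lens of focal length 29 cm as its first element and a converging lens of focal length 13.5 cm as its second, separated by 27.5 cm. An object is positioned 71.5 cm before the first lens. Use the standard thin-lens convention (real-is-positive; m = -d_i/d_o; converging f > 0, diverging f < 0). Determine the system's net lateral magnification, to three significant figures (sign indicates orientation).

Applying the thin-lens equation to the first lens, 1/(-29) = 1/71.5 + 1/d_i1, which gives d_i1 = -20.632 cm.
Its lateral magnification is m_1 = -d_i1/d_o1 = -(-20.632)/71.5 = 0.2886.
The intermediate image is virtual, 20.632 cm to the left of lens 1, so d_o2 = L - d_i1 = 27.5 - (-20.632) = 48.132 cm.
Applying the thin-lens equation again with f_2 = 13.5 cm and d_o2 = 48.132 cm gives d_i2 = 18.762 cm.
m_2 = -(18.762)/(48.132) = -0.3898.
Total m = m_1 x m_2 = (0.2886)(-0.3898) = -0.1125.

-0.112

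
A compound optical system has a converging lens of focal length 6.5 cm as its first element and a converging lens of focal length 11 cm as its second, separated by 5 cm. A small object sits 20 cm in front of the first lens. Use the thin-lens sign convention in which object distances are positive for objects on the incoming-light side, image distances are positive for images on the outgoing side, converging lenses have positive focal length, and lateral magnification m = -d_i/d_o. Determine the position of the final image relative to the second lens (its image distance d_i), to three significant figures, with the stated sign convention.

3.26 cm

First lens: d_i1 = 1/(1/6.5 - 1/20) = 9.630 cm.
Since 9.630 cm > 5 cm, the first image lies past the second lens and serves as a virtual object: d_o2 = L - d_i1 = -4.630 cm.
Second lens: d_i2 = 1/(1/11 - 1/(-4.630)) = 3.258 cm.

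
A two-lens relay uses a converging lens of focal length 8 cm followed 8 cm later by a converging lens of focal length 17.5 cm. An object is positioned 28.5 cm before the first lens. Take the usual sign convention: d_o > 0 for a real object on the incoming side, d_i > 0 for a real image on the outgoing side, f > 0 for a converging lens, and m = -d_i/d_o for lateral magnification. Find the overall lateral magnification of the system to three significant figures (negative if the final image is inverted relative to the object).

-0.331

Applying the thin-lens equation to the first lens, 1/8 = 1/28.5 + 1/d_i1, which gives d_i1 = 11.122 cm.
Its lateral magnification is m_1 = -d_i1/d_o1 = -(11.122)/28.5 = -0.3902.
This image would form 11.122 cm past lens 1, i.e. 3.122 cm beyond lens 2, so it is a virtual object for lens 2: d_o2 = 8 - 11.122 = -3.122 cm.
Applying the thin-lens equation again with f_2 = 17.5 cm and d_o2 = -3.122 cm gives d_i2 = 2.649 cm.
m_2 = -(2.649)/(-3.122) = 0.8486.
Total m = m_1 x m_2 = (-0.3902)(0.8486) = -0.3312.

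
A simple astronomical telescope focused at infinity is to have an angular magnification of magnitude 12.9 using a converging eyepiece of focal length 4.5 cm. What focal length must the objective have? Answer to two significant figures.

|M| = f_obj/|f_eye|, so f_obj = |M| x |f_eye| = 12.9 x 4.5 = 58.050 cm.

58 cm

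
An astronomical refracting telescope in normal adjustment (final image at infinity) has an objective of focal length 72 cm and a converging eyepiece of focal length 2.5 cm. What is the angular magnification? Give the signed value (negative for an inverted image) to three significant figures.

-28.8

M = -f_obj/f_eye = -72/(2.5) = -28.800.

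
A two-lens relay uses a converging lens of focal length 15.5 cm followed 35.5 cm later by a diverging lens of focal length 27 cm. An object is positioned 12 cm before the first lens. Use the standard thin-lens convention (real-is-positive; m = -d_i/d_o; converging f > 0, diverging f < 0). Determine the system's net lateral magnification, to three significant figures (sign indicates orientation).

1.03

First lens: d_i1 = 1/(1/15.5 - 1/12) = -53.143 cm.
m_1 = -(-53.143)/12 = 4.4286.
With d_i1 < 0 the first image is virtual and lies on the object side; the object distance for lens 2 is d_o2 = 35.5 - (-53.143) = 88.643 cm.
Second lens: d_i2 = 1/(1/(-27) - 1/(88.643)) = -20.696 cm.
m_2 = -(-20.696)/(88.643) = 0.2335.
Total m = m_1 x m_2 = (4.4286)(0.2335) = 1.0340.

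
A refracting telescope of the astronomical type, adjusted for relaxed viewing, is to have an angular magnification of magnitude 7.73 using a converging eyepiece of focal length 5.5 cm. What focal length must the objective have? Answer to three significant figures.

|M| = f_obj/|f_eye|, so f_obj = |M| x |f_eye| = 7.73 x 5.5 = 42.515 cm.

42.5 cm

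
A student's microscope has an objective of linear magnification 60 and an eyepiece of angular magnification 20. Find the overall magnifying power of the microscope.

The overall magnification of a compound microscope is the product of the objective and eyepiece magnifications:
M = M_obj x M_eye = 60 x 20 = 1200.

1200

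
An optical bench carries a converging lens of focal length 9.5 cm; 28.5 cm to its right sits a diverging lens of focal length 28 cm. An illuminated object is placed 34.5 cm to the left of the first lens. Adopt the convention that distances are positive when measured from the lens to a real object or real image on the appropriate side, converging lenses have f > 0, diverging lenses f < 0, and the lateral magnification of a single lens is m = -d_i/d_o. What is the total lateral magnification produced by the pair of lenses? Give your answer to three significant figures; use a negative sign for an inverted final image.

Lens 1: 1/d_i1 = 1/f_1 - 1/d_o1 = 1/9.5 - 1/34.5 = 0.07628 cm^-1, so d_i1 = 13.110 cm.
m_1 = -(13.110)/34.5 = -0.3800.
That image sits 15.390 cm in front of the second lens, so d_o2 = 15.390 cm.
Lens 2: 1/d_i2 = 1/f_2 - 1/d_o2 = 1/(-28) - 1/(15.390) = -0.10069 cm^-1, so d_i2 = -9.931 cm.
m_2 = -(-9.931)/(15.390) = 0.6453.
The system's lateral magnification is m_1 m_2 = (-0.3800)(0.6453) = -0.2452.

-0.245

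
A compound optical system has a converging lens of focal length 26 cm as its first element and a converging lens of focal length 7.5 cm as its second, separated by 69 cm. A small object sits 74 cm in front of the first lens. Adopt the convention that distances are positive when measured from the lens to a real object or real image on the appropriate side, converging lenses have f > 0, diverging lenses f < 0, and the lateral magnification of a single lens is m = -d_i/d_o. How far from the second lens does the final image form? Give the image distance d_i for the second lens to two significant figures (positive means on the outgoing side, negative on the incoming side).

Applying the thin-lens equation to the first lens, 1/26 = 1/74 + 1/d_i1, which gives d_i1 = 40.083 cm.
That image sits 28.917 cm in front of the second lens, so d_o2 = 28.917 cm.
Applying the thin-lens equation again with f_2 = 7.5 cm and d_o2 = 28.917 cm gives d_i2 = 10.126 cm.

10 cm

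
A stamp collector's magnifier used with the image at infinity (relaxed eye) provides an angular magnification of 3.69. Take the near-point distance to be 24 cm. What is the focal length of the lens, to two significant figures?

For the image at infinity, M = D/f.
f = D/M = 24/3.69 = 6.504 cm.

6.5 cm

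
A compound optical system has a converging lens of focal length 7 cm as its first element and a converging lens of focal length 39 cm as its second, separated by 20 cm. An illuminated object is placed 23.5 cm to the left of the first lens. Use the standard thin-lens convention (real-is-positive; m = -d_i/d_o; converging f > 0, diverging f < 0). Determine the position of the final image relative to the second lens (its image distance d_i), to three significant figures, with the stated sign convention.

Applying the thin-lens equation to the first lens, 1/7 = 1/23.5 + 1/d_i1, which gives d_i1 = 9.970 cm.
The intermediate image is 9.970 cm to the right of lens 1, so d_o2 = L - d_i1 = 20 - 9.970 = 10.030 cm.
Applying the thin-lens equation again with f_2 = 39 cm and d_o2 = 10.030 cm gives d_i2 = -13.503 cm.

-13.5 cm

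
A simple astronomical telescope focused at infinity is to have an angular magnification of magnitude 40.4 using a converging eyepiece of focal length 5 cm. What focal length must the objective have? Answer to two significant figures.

200 cm

|M| = f_obj/|f_eye|, so f_obj = |M| x |f_eye| = 40.4 x 5 = 202.000 cm.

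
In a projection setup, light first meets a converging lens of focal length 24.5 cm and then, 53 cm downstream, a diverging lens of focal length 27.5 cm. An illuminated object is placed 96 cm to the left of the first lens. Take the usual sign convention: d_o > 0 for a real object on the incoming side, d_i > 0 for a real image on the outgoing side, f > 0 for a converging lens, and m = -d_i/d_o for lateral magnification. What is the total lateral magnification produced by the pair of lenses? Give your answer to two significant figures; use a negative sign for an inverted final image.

-0.20

Applying the thin-lens equation to the first lens, 1/24.5 = 1/96 + 1/d_i1, which gives d_i1 = 32.895 cm.
Its lateral magnification is m_1 = -d_i1/d_o1 = -(32.895)/96 = -0.3427.
Object distance for lens 2: d_o2 = 53 - 32.895 = 20.105 cm.
Applying the thin-lens equation again with f_2 = -27.5 cm and d_o2 = 20.105 cm gives d_i2 = -11.614 cm.
m_2 = -(-11.614)/(20.105) = 0.5777.
Overall magnification: m = m_1 m_2 = -0.1979.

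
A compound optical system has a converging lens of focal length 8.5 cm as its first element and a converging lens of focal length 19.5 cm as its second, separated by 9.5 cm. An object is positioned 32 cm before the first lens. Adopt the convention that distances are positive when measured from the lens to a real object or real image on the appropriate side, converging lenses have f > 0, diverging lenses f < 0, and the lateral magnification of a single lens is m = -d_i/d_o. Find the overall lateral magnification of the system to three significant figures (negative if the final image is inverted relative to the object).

-0.327

First lens: d_i1 = 1/(1/8.5 - 1/32) = 11.574 cm.
m_1 = -(11.574)/32 = -0.3617.
This image would form 11.574 cm past lens 1, i.e. 2.074 cm beyond lens 2, so it is a virtual object for lens 2: d_o2 = 9.5 - 11.574 = -2.074 cm.
Second lens: d_i2 = 1/(1/19.5 - 1/(-2.074)) = 1.875 cm.
m_2 = -(1.875)/(-2.074) = 0.9038.
The system's lateral magnification is m_1 m_2 = (-0.3617)(0.9038) = -0.3269.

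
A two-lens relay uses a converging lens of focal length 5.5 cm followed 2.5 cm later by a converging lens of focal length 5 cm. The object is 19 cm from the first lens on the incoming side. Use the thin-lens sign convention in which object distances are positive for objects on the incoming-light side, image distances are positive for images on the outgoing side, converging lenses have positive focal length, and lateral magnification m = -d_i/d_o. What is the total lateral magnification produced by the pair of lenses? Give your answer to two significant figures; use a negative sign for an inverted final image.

First lens: d_i1 = 1/(1/5.5 - 1/19) = 7.741 cm.
m_1 = -(7.741)/19 = -0.4074.
Since 7.741 cm > 2.5 cm, the first image lies past the second lens and serves as a virtual object: d_o2 = L - d_i1 = -5.241 cm.
Second lens: d_i2 = 1/(1/5 - 1/(-5.241)) = 2.559 cm.
m_2 = -(2.559)/(-5.241) = 0.4882.
The system's lateral magnification is m_1 m_2 = (-0.4074)(0.4882) = -0.1989.

-0.20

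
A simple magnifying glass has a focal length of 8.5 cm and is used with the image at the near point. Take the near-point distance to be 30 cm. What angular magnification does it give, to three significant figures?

4.53

M = 1 + D/f = 1 + 30/8.5 = 4.529.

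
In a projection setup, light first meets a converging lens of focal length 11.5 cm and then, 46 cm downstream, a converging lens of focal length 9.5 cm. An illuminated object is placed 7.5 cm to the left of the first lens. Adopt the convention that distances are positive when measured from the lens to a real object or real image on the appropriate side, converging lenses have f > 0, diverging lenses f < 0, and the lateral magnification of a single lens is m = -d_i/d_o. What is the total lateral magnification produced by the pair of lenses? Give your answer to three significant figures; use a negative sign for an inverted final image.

Lens 1: 1/d_i1 = 1/f_1 - 1/d_o1 = 1/11.5 - 1/7.5 = -0.04638 cm^-1, so d_i1 = -21.562 cm.
m_1 = -(-21.562)/7.5 = 2.8750.
The intermediate image is virtual, 21.562 cm to the left of lens 1, so d_o2 = L - d_i1 = 46 - (-21.562) = 67.562 cm.
Lens 2: 1/d_i2 = 1/f_2 - 1/d_o2 = 1/9.5 - 1/(67.562) = 0.09046 cm^-1, so d_i2 = 11.054 cm.
m_2 = -(11.054)/(67.562) = -0.1636.
Total m = m_1 x m_2 = (2.8750)(-0.1636) = -0.4704.

-0.470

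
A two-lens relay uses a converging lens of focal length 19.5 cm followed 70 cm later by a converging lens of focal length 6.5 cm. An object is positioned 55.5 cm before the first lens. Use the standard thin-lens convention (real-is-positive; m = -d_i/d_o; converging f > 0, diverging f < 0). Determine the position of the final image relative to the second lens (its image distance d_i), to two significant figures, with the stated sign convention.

First lens: d_i1 = 1/(1/19.5 - 1/55.5) = 30.062 cm.
Object distance for lens 2: d_o2 = 70 - 30.062 = 39.938 cm.
Second lens: d_i2 = 1/(1/6.5 - 1/(39.938)) = 7.764 cm.

7.8 cm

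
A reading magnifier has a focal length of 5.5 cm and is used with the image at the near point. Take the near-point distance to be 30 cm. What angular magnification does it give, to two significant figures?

M = 1 + D/f = 1 + 30/5.5 = 6.455.

6.5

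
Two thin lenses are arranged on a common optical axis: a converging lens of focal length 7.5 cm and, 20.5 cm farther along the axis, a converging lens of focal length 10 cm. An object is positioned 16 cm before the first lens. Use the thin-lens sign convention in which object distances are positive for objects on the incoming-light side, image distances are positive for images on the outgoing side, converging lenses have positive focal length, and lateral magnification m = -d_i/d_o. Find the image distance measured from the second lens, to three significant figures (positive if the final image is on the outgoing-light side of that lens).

-17.6 cm

Lens 1: 1/d_i1 = 1/f_1 - 1/d_o1 = 1/7.5 - 1/16 = 0.07083 cm^-1, so d_i1 = 14.118 cm.
Object distance for lens 2: d_o2 = 20.5 - 14.118 = 6.382 cm.
Lens 2: 1/d_i2 = 1/f_2 - 1/d_o2 = 1/10 - 1/(6.382) = -0.05668 cm^-1, so d_i2 = -17.642 cm.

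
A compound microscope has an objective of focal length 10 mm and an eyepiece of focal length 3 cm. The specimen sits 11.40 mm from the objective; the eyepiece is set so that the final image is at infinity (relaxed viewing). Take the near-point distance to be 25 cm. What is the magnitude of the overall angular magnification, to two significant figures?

60

Convert to cm: f_obj = 10 mm = 1 cm; d_o = 11.40 mm = 1.14 cm.
Objective: 1/d_i = 1/f_obj - 1/d_o = 1/1 - 1/1.14 = 0.12281 cm^-1, so d_i = 8.143 cm.
m_obj = -d_i/d_o = -8.143/1.14 = -7.143.
Eyepiece angular magnification (image at infinity): M_eye = D/f_e = 25/3 = 8.333.
Overall M = m_obj x M_eye = (-7.143)(8.333) = -59.52.
|M| = 59.52.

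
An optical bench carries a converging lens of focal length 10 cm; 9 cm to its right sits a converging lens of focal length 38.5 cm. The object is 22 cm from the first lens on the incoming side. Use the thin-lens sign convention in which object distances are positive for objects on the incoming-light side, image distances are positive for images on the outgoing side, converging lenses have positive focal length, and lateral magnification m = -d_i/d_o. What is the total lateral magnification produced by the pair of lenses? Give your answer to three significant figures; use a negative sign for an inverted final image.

Lens 1: 1/d_i1 = 1/f_1 - 1/d_o1 = 1/10 - 1/22 = 0.05455 cm^-1, so d_i1 = 18.333 cm.
m_1 = -(18.333)/22 = -0.8333.
This image would form 18.333 cm past lens 1, i.e. 9.333 cm beyond lens 2, so it is a virtual object for lens 2: d_o2 = 9 - 18.333 = -9.333 cm.
Lens 2: 1/d_i2 = 1/f_2 - 1/d_o2 = 1/38.5 - 1/(-9.333) = 0.13312 cm^-1, so d_i2 = 7.512 cm.
m_2 = -(7.512)/(-9.333) = 0.8049.
Total m = m_1 x m_2 = (-0.8333)(0.8049) = -0.6707.

-0.671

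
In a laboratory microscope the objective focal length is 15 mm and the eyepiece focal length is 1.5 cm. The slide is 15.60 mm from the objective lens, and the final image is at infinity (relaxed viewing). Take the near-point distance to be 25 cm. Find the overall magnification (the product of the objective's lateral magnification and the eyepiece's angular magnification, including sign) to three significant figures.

-417

Convert to cm: f_obj = 15 mm = 1.5 cm; d_o = 15.60 mm = 1.56 cm.
Objective: 1/d_i = 1/f_obj - 1/d_o = 1/1.5 - 1/1.56 = 0.02564 cm^-1, so d_i = 39.000 cm.
m_obj = -d_i/d_o = -39.000/1.56 = -25.000.
Eyepiece angular magnification (image at infinity): M_eye = D/f_e = 25/1.5 = 16.667.
Overall M = m_obj x M_eye = (-25.000)(16.667) = -416.67.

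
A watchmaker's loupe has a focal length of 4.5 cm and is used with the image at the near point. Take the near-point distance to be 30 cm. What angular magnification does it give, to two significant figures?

7.7

M = 1 + D/f = 1 + 30/4.5 = 7.667.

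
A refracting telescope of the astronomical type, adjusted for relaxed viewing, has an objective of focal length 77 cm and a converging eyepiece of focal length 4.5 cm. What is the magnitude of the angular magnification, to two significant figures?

17

|M| = f_obj/|f_eye| = 77/4.5 = 17.111.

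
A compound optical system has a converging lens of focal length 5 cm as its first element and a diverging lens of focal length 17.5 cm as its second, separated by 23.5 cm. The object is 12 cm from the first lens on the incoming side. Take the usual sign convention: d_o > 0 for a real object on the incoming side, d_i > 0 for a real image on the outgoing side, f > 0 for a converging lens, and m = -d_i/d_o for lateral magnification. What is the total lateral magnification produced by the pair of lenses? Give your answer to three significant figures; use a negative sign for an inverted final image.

Applying the thin-lens equation to the first lens, 1/5 = 1/12 + 1/d_i1, which gives d_i1 = 8.571 cm.
Its lateral magnification is m_1 = -d_i1/d_o1 = -(8.571)/12 = -0.7143.
That image sits 14.929 cm in front of the second lens, so d_o2 = 14.929 cm.
Applying the thin-lens equation again with f_2 = -17.5 cm and d_o2 = 14.929 cm gives d_i2 = -8.056 cm.
m_2 = -(-8.056)/(14.929) = 0.5396.
Total m = m_1 x m_2 = (-0.7143)(0.5396) = -0.3855.

-0.385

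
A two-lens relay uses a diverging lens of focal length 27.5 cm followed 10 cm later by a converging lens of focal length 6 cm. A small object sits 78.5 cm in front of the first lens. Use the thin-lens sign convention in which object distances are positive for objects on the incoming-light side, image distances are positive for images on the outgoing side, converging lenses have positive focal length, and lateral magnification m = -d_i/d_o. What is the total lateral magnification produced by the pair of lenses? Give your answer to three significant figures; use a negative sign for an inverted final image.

-0.0639

First lens: d_i1 = 1/(1/(-27.5) - 1/78.5) = -20.366 cm.
m_1 = -(-20.366)/78.5 = 0.2594.
With d_i1 < 0 the first image is virtual and lies on the object side; the object distance for lens 2 is d_o2 = 10 - (-20.366) = 30.366 cm.
Second lens: d_i2 = 1/(1/6 - 1/(30.366)) = 7.477 cm.
m_2 = -(7.477)/(30.366) = -0.2462.
The system's lateral magnification is m_1 m_2 = (0.2594)(-0.2462) = -0.0639.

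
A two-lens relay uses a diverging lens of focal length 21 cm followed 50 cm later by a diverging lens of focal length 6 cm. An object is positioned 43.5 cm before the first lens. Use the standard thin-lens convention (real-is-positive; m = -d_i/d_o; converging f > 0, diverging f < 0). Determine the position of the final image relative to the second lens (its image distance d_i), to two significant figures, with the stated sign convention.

Lens 1: 1/d_i1 = 1/f_1 - 1/d_o1 = 1/(-21) - 1/43.5 = -0.07061 cm^-1, so d_i1 = -14.163 cm.
With d_i1 < 0 the first image is virtual and lies on the object side; the object distance for lens 2 is d_o2 = 50 - (-14.163) = 64.163 cm.
Lens 2: 1/d_i2 = 1/f_2 - 1/d_o2 = 1/(-6) - 1/(64.163) = -0.18225 cm^-1, so d_i2 = -5.487 cm.

-5.5 cm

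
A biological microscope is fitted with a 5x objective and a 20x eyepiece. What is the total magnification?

The overall magnification of a compound microscope is the product of the objective and eyepiece magnifications:
M = M_obj x M_eye = 5 x 20 = 100.

100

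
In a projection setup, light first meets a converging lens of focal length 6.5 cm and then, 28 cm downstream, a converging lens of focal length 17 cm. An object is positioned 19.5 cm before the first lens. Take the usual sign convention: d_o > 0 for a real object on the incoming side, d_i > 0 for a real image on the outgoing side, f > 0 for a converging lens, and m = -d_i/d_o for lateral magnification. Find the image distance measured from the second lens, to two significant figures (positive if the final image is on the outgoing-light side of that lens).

250 cm

Applying the thin-lens equation to the first lens, 1/6.5 = 1/19.5 + 1/d_i1, which gives d_i1 = 9.750 cm.
Object distance for lens 2: d_o2 = 28 - 9.750 = 18.250 cm.
Applying the thin-lens equation again with f_2 = 17 cm and d_o2 = 18.250 cm gives d_i2 = 248.200 cm.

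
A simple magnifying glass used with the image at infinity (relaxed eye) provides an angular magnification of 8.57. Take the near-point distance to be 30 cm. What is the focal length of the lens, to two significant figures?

3.5 cm

For the image at infinity, M = D/f.
f = D/M = 30/8.57 = 3.501 cm.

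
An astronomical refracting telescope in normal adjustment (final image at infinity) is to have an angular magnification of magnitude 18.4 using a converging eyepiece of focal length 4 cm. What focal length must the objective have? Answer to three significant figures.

73.6 cm

|M| = f_obj/|f_eye|, so f_obj = |M| x |f_eye| = 18.4 x 4 = 73.600 cm.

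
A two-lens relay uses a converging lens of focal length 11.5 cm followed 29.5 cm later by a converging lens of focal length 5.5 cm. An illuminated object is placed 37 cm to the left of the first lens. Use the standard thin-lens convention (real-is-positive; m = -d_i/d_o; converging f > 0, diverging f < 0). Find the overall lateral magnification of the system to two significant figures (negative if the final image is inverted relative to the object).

First lens: d_i1 = 1/(1/11.5 - 1/37) = 16.686 cm.
m_1 = -(16.686)/37 = -0.4510.
That image sits 12.814 cm in front of the second lens, so d_o2 = 12.814 cm.
Second lens: d_i2 = 1/(1/5.5 - 1/(12.814)) = 9.636 cm.
m_2 = -(9.636)/(12.814) = -0.7520.
Overall magnification: m = m_1 m_2 = 0.3391.

0.34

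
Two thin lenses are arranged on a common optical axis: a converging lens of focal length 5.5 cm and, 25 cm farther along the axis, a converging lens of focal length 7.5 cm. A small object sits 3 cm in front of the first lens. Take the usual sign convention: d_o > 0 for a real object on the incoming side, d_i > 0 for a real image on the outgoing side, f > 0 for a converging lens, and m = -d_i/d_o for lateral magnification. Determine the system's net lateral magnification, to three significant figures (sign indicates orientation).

-0.685

First lens: d_i1 = 1/(1/5.5 - 1/3) = -6.600 cm.
m_1 = -(-6.600)/3 = 2.2000.
The intermediate image is virtual, 6.600 cm to the left of lens 1, so d_o2 = L - d_i1 = 25 - (-6.600) = 31.600 cm.
Second lens: d_i2 = 1/(1/7.5 - 1/(31.600)) = 9.834 cm.
m_2 = -(9.834)/(31.600) = -0.3112.
Overall magnification: m = m_1 m_2 = -0.6846.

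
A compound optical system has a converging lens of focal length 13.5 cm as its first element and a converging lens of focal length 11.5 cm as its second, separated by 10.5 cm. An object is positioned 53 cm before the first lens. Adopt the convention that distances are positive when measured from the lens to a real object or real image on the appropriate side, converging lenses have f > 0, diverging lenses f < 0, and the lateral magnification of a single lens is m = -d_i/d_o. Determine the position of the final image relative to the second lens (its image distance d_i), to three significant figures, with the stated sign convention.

Applying the thin-lens equation to the first lens, 1/13.5 = 1/53 + 1/d_i1, which gives d_i1 = 18.114 cm.
This image would form 18.114 cm past lens 1, i.e. 7.614 cm beyond lens 2, so it is a virtual object for lens 2: d_o2 = 10.5 - 18.114 = -7.614 cm.
Applying the thin-lens equation again with f_2 = 11.5 cm and d_o2 = -7.614 cm gives d_i2 = 4.581 cm.

4.58 cm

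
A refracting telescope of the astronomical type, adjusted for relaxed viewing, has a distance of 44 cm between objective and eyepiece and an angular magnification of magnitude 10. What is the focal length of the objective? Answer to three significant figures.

40.0 cm

In normal adjustment the tube length equals f_obj + f_eye and |M| = f_obj/f_eye.
So f_obj = 10 f_eye and 10 f_eye + f_eye = 44 cm, giving f_eye = 44/11 = 4.000 cm and f_obj = 40.000 cm.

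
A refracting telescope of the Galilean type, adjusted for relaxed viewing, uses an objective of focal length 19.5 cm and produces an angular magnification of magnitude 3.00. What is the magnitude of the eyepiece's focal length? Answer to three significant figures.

|M| = f_obj/|f_eye|, so |f_eye| = f_obj/|M| = 19.5/3.0 = 6.500 cm.
(The eyepiece is diverging, so its signed focal length is -6.500 cm.)

6.50 cm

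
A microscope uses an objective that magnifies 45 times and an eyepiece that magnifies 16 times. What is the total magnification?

The overall magnification of a compound microscope is the product of the objective and eyepiece magnifications:
M = M_obj x M_eye = 45 x 16 = 720.

720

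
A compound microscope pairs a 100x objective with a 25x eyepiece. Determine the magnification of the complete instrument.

2500

The overall magnification of a compound microscope is the product of the objective and eyepiece magnifications:
M = M_obj x M_eye = 100 x 25 = 2500.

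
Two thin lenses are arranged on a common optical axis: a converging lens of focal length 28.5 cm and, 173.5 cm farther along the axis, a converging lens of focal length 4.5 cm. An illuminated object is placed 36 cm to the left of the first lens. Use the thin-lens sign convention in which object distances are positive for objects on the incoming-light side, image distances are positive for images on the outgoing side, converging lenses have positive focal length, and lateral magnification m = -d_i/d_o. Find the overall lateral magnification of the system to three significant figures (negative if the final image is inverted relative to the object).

First lens: d_i1 = 1/(1/28.5 - 1/36) = 136.800 cm.
m_1 = -(136.800)/36 = -3.8000.
The intermediate image is 136.800 cm to the right of lens 1, so d_o2 = L - d_i1 = 173.5 - 136.800 = 36.700 cm.
Second lens: d_i2 = 1/(1/4.5 - 1/(36.700)) = 5.129 cm.
m_2 = -(5.129)/(36.700) = -0.1398.
The system's lateral magnification is m_1 m_2 = (-3.8000)(-0.1398) = 0.5311.

0.531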